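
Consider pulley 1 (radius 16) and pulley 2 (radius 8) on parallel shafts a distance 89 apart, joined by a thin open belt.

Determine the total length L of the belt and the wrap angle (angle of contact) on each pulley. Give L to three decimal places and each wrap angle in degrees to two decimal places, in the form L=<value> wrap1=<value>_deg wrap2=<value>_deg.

L=254.118 wrap1=190.31_deg wrap2=169.69_deg

open belt: β = asin((r2−r1)/C) = asin(-8/89) = -5.1571°
wrap1 = π − 2β = 190.3143°
wrap2 = π + 2β = 169.6857°
tangent length = C·cosβ = 88.6397
L = r1·wrap1 + r2·wrap2 + 2·C·cosβ = 16·3.3216 + 8·2.9616 + 2·88.6397 = 254.1178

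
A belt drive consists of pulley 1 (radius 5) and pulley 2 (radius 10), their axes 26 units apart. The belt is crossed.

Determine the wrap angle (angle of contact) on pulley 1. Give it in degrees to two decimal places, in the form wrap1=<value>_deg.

crossed belt: β = asin((r1+r2)/C) = asin(15/26) = 35.2344°
wrap1 = wrap2 = π + 2β = 250.4688°

wrap1=250.47_deg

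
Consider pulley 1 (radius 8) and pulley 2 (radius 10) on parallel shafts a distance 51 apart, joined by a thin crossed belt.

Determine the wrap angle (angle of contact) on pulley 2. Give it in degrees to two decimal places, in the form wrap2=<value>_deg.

crossed belt: β = asin((r1+r2)/C) = asin(18/51) = 20.6673°
wrap1 = wrap2 = π + 2β = 221.3346°

wrap2=221.33_deg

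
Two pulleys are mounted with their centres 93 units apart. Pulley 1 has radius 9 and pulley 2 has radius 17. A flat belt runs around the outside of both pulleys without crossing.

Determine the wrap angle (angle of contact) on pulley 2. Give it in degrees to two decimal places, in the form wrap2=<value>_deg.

open belt: β = asin((r2−r1)/C) = asin(8/93) = 4.9348°
wrap1 = π − 2β = 170.1305°
wrap2 = π + 2β = 189.8695°

wrap2=189.87_deg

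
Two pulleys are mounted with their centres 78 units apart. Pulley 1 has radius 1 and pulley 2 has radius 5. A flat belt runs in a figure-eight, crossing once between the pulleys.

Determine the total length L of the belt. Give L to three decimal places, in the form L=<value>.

crossed belt: β = asin((r1+r2)/C) = asin(6/78) = 4.4117°
wrap1 = wrap2 = π + 2β = 188.8235°
tangent length = C·cosβ = 77.7689
L = (r1+r2)·wrap + 2·C·cosβ = 6·3.2956 + 2·77.7689 = 175.3113

L=175.311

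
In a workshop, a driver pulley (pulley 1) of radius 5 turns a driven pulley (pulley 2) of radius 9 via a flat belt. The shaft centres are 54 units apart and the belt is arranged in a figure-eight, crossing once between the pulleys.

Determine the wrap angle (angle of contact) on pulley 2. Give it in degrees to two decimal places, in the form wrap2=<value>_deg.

crossed belt: β = asin((r1+r2)/C) = asin(14/54) = 15.0261°
wrap1 = wrap2 = π + 2β = 210.0522°

wrap2=210.05_deg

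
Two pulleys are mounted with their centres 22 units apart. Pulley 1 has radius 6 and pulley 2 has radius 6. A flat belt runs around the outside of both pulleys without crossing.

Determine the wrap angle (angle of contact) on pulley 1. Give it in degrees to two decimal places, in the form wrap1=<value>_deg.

open belt: β = asin((r2−r1)/C) = asin(0/22) = 0.0000°
wrap1 = π − 2β = 180.0000°
wrap2 = π + 2β = 180.0000°

wrap1=180.00_deg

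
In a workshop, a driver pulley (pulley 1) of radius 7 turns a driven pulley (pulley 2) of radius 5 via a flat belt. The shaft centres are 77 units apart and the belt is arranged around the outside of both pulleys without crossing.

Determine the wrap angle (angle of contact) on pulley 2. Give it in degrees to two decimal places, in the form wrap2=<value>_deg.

wrap2=177.02_deg

open belt: β = asin((r2−r1)/C) = asin(-2/77) = -1.4884°
wrap1 = π − 2β = 182.9767°
wrap2 = π + 2β = 177.0233°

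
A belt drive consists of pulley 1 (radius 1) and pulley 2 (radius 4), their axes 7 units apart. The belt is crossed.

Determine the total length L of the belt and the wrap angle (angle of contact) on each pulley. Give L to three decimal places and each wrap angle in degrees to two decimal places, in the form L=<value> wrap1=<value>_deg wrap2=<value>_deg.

L=33.462 wrap1=271.17_deg wrap2=271.17_deg

crossed belt: β = asin((r1+r2)/C) = asin(5/7) = 45.5847°
wrap1 = wrap2 = π + 2β = 271.1694°
tangent length = C·cosβ = 4.8990
L = (r1+r2)·wrap + 2·C·cosβ = 5·4.7328 + 2·4.8990 = 33.4620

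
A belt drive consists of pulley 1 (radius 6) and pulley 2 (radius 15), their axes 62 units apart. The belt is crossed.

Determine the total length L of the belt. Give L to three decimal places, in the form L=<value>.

crossed belt: β = asin((r1+r2)/C) = asin(21/62) = 19.7983°
wrap1 = wrap2 = π + 2β = 219.5966°
tangent length = C·cosβ = 58.3352
L = (r1+r2)·wrap + 2·C·cosβ = 21·3.8327 + 2·58.3352 = 197.1568

L=197.157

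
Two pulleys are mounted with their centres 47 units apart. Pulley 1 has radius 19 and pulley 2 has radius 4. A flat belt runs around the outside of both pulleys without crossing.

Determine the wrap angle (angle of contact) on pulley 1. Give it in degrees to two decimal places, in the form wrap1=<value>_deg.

open belt: β = asin((r2−r1)/C) = asin(-15/47) = -18.6115°
wrap1 = π − 2β = 217.2229°
wrap2 = π + 2β = 142.7771°

wrap1=217.22_deg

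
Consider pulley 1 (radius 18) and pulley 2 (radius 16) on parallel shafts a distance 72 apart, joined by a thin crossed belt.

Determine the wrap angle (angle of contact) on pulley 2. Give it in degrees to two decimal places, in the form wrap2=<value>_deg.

wrap2=236.36_deg

crossed belt: β = asin((r1+r2)/C) = asin(34/72) = 28.1786°
wrap1 = wrap2 = π + 2β = 236.3573°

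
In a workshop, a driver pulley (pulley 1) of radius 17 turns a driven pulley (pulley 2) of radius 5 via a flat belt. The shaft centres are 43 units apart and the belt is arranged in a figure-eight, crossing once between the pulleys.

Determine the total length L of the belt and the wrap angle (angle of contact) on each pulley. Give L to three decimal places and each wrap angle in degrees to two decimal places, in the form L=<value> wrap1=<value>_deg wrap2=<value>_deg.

L=166.638 wrap1=241.54_deg wrap2=241.54_deg

crossed belt: β = asin((r1+r2)/C) = asin(22/43) = 30.7723°
wrap1 = wrap2 = π + 2β = 241.5446°
tangent length = C·cosβ = 36.9459
L = (r1+r2)·wrap + 2·C·cosβ = 22·4.2157 + 2·36.9459 = 166.6383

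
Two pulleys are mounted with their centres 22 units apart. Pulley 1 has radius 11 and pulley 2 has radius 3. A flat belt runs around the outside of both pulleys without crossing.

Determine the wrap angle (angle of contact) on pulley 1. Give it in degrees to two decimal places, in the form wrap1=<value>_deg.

wrap1=222.65_deg

open belt: β = asin((r2−r1)/C) = asin(-8/22) = -21.3237°
wrap1 = π − 2β = 222.6474°
wrap2 = π + 2β = 137.3526°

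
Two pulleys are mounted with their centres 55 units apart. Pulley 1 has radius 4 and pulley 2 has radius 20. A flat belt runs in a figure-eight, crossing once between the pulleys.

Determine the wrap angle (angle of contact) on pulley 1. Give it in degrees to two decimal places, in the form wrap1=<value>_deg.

wrap1=231.74_deg

crossed belt: β = asin((r1+r2)/C) = asin(24/55) = 25.8721°
wrap1 = wrap2 = π + 2β = 231.7442°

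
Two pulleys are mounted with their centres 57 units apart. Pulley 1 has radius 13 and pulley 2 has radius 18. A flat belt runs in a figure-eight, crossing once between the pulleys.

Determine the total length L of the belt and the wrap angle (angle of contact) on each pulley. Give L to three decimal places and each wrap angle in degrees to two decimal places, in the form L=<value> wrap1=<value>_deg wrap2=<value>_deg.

L=228.707 wrap1=245.89_deg wrap2=245.89_deg

crossed belt: β = asin((r1+r2)/C) = asin(31/57) = 32.9468°
wrap1 = wrap2 = π + 2β = 245.8935°
tangent length = C·cosβ = 47.8330
L = (r1+r2)·wrap + 2·C·cosβ = 31·4.2917 + 2·47.8330 = 228.7073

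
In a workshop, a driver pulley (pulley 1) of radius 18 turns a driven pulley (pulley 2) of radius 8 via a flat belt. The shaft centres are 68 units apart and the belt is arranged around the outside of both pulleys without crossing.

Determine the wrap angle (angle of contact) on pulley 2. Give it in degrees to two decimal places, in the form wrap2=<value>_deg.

wrap2=163.09_deg

open belt: β = asin((r2−r1)/C) = asin(-10/68) = -8.4565°
wrap1 = π − 2β = 196.9130°
wrap2 = π + 2β = 163.0870°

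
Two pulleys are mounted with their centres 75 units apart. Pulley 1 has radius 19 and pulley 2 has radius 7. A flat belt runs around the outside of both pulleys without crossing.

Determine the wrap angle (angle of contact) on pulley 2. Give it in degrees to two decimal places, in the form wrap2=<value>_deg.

open belt: β = asin((r2−r1)/C) = asin(-12/75) = -9.2069°
wrap1 = π − 2β = 198.4138°
wrap2 = π + 2β = 161.5862°

wrap2=161.59_deg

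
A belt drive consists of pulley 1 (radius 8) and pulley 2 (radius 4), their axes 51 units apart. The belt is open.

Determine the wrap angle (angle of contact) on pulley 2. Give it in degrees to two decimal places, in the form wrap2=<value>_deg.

wrap2=171.00_deg

open belt: β = asin((r2−r1)/C) = asin(-4/51) = -4.4984°
wrap1 = π − 2β = 188.9968°
wrap2 = π + 2β = 171.0032°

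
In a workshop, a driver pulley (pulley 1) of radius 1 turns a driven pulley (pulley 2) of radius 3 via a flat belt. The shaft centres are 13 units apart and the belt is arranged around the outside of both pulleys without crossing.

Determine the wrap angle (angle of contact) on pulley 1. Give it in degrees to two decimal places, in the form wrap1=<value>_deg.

wrap1=162.30_deg

open belt: β = asin((r2−r1)/C) = asin(2/13) = 8.8499°
wrap1 = π − 2β = 162.3002°
wrap2 = π + 2β = 197.6998°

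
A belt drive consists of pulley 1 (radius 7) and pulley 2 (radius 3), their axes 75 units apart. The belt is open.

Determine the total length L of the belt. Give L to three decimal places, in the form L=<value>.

open belt: β = asin((r2−r1)/C) = asin(-4/75) = -3.0572°
wrap1 = π − 2β = 186.1145°
wrap2 = π + 2β = 173.8855°
tangent length = C·cosβ = 74.8933
L = r1·wrap1 + r2·wrap2 + 2·C·cosβ = 7·3.2483 + 3·3.0349 + 2·74.8933 = 181.6293

L=181.629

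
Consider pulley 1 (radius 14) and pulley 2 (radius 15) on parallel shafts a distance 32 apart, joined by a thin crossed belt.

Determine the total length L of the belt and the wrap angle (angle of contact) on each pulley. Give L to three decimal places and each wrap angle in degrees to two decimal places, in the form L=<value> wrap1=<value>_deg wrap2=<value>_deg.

crossed belt: β = asin((r1+r2)/C) = asin(29/32) = 64.9922°
wrap1 = wrap2 = π + 2β = 309.9843°
tangent length = C·cosβ = 13.5277
L = (r1+r2)·wrap + 2·C·cosβ = 29·5.4102 + 2·13.5277 = 183.9527

L=183.953 wrap1=309.98_deg wrap2=309.98_deg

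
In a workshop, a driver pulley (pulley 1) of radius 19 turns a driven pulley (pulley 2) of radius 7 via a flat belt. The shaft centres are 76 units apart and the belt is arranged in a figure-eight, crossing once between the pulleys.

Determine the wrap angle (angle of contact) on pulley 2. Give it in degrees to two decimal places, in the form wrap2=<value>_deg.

crossed belt: β = asin((r1+r2)/C) = asin(26/76) = 20.0052°
wrap1 = wrap2 = π + 2β = 220.0104°

wrap2=220.01_deg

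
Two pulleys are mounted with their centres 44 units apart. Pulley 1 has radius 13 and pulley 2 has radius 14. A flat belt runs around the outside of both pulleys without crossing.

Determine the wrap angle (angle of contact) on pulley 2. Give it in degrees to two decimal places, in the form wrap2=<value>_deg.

open belt: β = asin((r2−r1)/C) = asin(1/44) = 1.3023°
wrap1 = π − 2β = 177.3954°
wrap2 = π + 2β = 182.6046°

wrap2=182.60_deg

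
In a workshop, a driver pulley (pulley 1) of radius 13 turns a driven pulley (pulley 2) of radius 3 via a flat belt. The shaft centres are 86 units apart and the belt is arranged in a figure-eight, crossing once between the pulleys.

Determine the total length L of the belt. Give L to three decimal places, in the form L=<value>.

crossed belt: β = asin((r1+r2)/C) = asin(16/86) = 10.7222°
wrap1 = wrap2 = π + 2β = 201.4443°
tangent length = C·cosβ = 84.4985
L = (r1+r2)·wrap + 2·C·cosβ = 16·3.5159 + 2·84.4985 = 225.2509

L=225.251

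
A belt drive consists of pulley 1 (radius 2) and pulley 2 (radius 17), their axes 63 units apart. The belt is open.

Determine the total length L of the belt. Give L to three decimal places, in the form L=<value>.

open belt: β = asin((r2−r1)/C) = asin(15/63) = 13.7741°
wrap1 = π − 2β = 152.4517°
wrap2 = π + 2β = 207.5483°
tangent length = C·cosβ = 61.1882
L = r1·wrap1 + r2·wrap2 + 2·C·cosβ = 2·2.6608 + 17·3.6224 + 2·61.1882 = 189.2789

L=189.279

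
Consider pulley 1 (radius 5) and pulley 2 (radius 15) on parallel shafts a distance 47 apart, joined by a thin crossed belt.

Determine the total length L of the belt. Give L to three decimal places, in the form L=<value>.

L=165.479

crossed belt: β = asin((r1+r2)/C) = asin(20/47) = 25.1843°
wrap1 = wrap2 = π + 2β = 230.3687°
tangent length = C·cosβ = 42.5323
L = (r1+r2)·wrap + 2·C·cosβ = 20·4.0207 + 2·42.5323 = 165.4785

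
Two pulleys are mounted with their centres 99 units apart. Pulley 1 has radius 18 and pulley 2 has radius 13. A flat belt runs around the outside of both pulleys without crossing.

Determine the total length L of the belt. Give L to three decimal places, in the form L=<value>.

L=295.642

open belt: β = asin((r2−r1)/C) = asin(-5/99) = -2.8950°
wrap1 = π − 2β = 185.7899°
wrap2 = π + 2β = 174.2101°
tangent length = C·cosβ = 98.8737
L = r1·wrap1 + r2·wrap2 + 2·C·cosβ = 18·3.2426 + 13·3.0405 + 2·98.8737 = 295.6420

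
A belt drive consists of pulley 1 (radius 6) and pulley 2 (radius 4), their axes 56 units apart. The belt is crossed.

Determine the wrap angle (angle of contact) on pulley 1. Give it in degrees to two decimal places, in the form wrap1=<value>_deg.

crossed belt: β = asin((r1+r2)/C) = asin(10/56) = 10.2866°
wrap1 = wrap2 = π + 2β = 200.5731°

wrap1=200.57_deg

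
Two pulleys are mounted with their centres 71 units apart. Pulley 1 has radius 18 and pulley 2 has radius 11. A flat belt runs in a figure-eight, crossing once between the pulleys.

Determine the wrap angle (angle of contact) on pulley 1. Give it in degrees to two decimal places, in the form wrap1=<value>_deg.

wrap1=228.22_deg

crossed belt: β = asin((r1+r2)/C) = asin(29/71) = 24.1075°
wrap1 = wrap2 = π + 2β = 228.2151°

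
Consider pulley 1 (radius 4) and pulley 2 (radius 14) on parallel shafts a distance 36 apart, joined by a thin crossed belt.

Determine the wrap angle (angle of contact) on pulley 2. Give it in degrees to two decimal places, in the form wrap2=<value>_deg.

wrap2=240.00_deg

crossed belt: β = asin((r1+r2)/C) = asin(18/36) = 30.0000°
wrap1 = wrap2 = π + 2β = 240.0000°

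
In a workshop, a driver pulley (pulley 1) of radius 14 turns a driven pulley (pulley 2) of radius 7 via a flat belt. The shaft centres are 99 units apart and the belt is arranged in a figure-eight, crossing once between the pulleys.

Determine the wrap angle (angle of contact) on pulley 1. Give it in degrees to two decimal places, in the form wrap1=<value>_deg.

wrap1=204.49_deg

crossed belt: β = asin((r1+r2)/C) = asin(21/99) = 12.2467°
wrap1 = wrap2 = π + 2β = 204.4934°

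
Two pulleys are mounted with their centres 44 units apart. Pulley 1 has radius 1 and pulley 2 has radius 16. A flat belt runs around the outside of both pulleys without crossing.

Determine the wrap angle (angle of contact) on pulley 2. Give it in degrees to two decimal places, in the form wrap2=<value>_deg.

open belt: β = asin((r2−r1)/C) = asin(15/44) = 19.9323°
wrap1 = π − 2β = 140.1355°
wrap2 = π + 2β = 219.8645°

wrap2=219.86_deg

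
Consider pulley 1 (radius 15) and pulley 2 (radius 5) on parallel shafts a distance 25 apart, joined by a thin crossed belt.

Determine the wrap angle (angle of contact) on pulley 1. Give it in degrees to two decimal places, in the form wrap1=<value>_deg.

crossed belt: β = asin((r1+r2)/C) = asin(20/25) = 53.1301°
wrap1 = wrap2 = π + 2β = 286.2602°

wrap1=286.26_deg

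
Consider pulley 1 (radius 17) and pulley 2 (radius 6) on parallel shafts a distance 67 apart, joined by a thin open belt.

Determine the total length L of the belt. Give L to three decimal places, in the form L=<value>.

open belt: β = asin((r2−r1)/C) = asin(-11/67) = -9.4496°
wrap1 = π − 2β = 198.8991°
wrap2 = π + 2β = 161.1009°
tangent length = C·cosβ = 66.0908
L = r1·wrap1 + r2·wrap2 + 2·C·cosβ = 17·3.4714 + 6·2.8117 + 2·66.0908 = 208.0667

L=208.067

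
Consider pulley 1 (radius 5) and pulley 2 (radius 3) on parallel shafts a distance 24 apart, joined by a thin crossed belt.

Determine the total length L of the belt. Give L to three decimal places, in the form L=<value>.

crossed belt: β = asin((r1+r2)/C) = asin(8/24) = 19.4712°
wrap1 = wrap2 = π + 2β = 218.9424°
tangent length = C·cosβ = 22.6274
L = (r1+r2)·wrap + 2·C·cosβ = 8·3.8213 + 2·22.6274 = 75.8250

L=75.825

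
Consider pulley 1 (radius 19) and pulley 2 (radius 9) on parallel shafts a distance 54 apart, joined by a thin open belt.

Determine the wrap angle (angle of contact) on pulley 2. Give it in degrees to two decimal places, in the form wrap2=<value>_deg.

wrap2=158.66_deg

open belt: β = asin((r2−r1)/C) = asin(-10/54) = -10.6719°
wrap1 = π − 2β = 201.3439°
wrap2 = π + 2β = 158.6561°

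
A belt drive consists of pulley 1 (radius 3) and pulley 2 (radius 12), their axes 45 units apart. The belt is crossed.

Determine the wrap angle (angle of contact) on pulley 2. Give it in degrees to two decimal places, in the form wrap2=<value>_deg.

crossed belt: β = asin((r1+r2)/C) = asin(15/45) = 19.4712°
wrap1 = wrap2 = π + 2β = 218.9424°

wrap2=218.94_deg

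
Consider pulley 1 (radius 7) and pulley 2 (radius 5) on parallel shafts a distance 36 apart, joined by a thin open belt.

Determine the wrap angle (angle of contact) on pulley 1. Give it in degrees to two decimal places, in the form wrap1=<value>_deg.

open belt: β = asin((r2−r1)/C) = asin(-2/36) = -3.1847°
wrap1 = π − 2β = 186.3695°
wrap2 = π + 2β = 173.6305°

wrap1=186.37_deg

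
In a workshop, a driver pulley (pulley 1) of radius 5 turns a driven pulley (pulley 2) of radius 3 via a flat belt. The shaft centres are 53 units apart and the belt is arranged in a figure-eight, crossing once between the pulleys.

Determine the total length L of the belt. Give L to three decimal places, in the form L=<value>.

crossed belt: β = asin((r1+r2)/C) = asin(8/53) = 8.6816°
wrap1 = wrap2 = π + 2β = 197.3632°
tangent length = C·cosβ = 52.3927
L = (r1+r2)·wrap + 2·C·cosβ = 8·3.4446 + 2·52.3927 = 132.3426

L=132.343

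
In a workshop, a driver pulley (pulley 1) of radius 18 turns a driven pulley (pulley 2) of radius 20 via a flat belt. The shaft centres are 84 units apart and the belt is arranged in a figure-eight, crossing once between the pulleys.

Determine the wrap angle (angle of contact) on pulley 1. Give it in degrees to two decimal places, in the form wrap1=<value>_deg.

wrap1=233.79_deg

crossed belt: β = asin((r1+r2)/C) = asin(38/84) = 26.8965°
wrap1 = wrap2 = π + 2β = 233.7931°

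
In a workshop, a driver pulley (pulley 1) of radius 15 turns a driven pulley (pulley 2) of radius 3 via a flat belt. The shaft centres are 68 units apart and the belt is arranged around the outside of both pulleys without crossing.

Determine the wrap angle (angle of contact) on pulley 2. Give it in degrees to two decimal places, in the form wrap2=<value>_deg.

open belt: β = asin((r2−r1)/C) = asin(-12/68) = -10.1642°
wrap1 = π − 2β = 200.3285°
wrap2 = π + 2β = 159.6715°

wrap2=159.67_deg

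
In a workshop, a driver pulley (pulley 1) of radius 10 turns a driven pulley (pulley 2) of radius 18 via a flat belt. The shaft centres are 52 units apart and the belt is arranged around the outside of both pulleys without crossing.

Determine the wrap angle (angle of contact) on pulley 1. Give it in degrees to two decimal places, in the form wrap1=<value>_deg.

wrap1=162.30_deg

open belt: β = asin((r2−r1)/C) = asin(8/52) = 8.8499°
wrap1 = π − 2β = 162.3002°
wrap2 = π + 2β = 197.6998°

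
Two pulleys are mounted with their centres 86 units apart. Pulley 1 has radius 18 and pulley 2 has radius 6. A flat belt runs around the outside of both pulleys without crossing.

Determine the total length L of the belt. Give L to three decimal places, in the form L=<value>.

L=249.075

open belt: β = asin((r2−r1)/C) = asin(-12/86) = -8.0209°
wrap1 = π − 2β = 196.0419°
wrap2 = π + 2β = 163.9581°
tangent length = C·cosβ = 85.1587
L = r1·wrap1 + r2·wrap2 + 2·C·cosβ = 18·3.4216 + 6·2.8616 + 2·85.1587 = 249.0754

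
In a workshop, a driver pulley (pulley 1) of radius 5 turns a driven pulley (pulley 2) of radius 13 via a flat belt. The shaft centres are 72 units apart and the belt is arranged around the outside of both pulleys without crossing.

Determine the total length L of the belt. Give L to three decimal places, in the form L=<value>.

open belt: β = asin((r2−r1)/C) = asin(8/72) = 6.3794°
wrap1 = π − 2β = 167.2413°
wrap2 = π + 2β = 192.7587°
tangent length = C·cosβ = 71.5542
L = r1·wrap1 + r2·wrap2 + 2·C·cosβ = 5·2.9189 + 13·3.3643 + 2·71.5542 = 201.4385

L=201.438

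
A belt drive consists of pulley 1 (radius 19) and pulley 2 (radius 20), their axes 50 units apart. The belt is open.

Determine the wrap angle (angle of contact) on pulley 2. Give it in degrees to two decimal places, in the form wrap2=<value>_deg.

wrap2=182.29_deg

open belt: β = asin((r2−r1)/C) = asin(1/50) = 1.1460°
wrap1 = π − 2β = 177.7080°
wrap2 = π + 2β = 182.2920°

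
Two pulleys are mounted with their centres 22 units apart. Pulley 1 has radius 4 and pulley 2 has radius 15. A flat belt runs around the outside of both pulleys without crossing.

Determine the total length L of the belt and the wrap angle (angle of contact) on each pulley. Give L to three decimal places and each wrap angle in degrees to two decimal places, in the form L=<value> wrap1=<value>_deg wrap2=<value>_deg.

open belt: β = asin((r2−r1)/C) = asin(11/22) = 30.0000°
wrap1 = π − 2β = 120.0000°
wrap2 = π + 2β = 240.0000°
tangent length = C·cosβ = 19.0526
L = r1·wrap1 + r2·wrap2 + 2·C·cosβ = 4·2.0944 + 15·4.1888 + 2·19.0526 = 109.3146

L=109.315 wrap1=120.00_deg wrap2=240.00_deg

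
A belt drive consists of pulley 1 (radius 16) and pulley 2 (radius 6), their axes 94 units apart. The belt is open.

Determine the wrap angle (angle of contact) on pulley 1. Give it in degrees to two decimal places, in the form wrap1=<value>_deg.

wrap1=192.21_deg

open belt: β = asin((r2−r1)/C) = asin(-10/94) = -6.1069°
wrap1 = π − 2β = 192.2137°
wrap2 = π + 2β = 167.7863°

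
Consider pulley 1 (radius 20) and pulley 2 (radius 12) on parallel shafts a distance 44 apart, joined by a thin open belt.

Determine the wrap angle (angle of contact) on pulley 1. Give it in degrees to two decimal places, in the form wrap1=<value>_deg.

open belt: β = asin((r2−r1)/C) = asin(-8/44) = -10.4757°
wrap1 = π − 2β = 200.9514°
wrap2 = π + 2β = 159.0486°

wrap1=200.95_deg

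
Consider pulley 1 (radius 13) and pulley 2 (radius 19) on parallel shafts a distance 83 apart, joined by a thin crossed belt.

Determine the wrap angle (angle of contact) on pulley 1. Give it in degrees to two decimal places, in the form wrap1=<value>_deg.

wrap1=225.35_deg

crossed belt: β = asin((r1+r2)/C) = asin(32/83) = 22.6774°
wrap1 = wrap2 = π + 2β = 225.3548°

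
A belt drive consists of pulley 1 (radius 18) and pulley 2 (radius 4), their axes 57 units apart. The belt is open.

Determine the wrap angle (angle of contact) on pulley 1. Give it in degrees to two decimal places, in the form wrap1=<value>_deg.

wrap1=208.44_deg

open belt: β = asin((r2−r1)/C) = asin(-14/57) = -14.2181°
wrap1 = π − 2β = 208.4362°
wrap2 = π + 2β = 151.5638°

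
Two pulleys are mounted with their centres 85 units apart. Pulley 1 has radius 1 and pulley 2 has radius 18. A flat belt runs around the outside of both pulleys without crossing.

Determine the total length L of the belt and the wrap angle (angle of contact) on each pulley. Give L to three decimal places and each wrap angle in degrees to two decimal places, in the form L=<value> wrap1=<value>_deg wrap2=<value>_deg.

open belt: β = asin((r2−r1)/C) = asin(17/85) = 11.5370°
wrap1 = π − 2β = 156.9261°
wrap2 = π + 2β = 203.0739°
tangent length = C·cosβ = 83.2827
L = r1·wrap1 + r2·wrap2 + 2·C·cosβ = 1·2.7389 + 18·3.5443 + 2·83.2827 = 233.1017

L=233.102 wrap1=156.93_deg wrap2=203.07_deg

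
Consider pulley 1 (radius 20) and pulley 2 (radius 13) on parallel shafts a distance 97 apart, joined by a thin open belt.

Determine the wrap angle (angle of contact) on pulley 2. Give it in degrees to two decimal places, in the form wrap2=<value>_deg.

open belt: β = asin((r2−r1)/C) = asin(-7/97) = -4.1383°
wrap1 = π − 2β = 188.2767°
wrap2 = π + 2β = 171.7233°

wrap2=171.72_deg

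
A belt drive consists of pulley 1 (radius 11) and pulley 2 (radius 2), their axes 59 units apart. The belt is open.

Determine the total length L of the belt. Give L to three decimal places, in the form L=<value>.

L=160.216

open belt: β = asin((r2−r1)/C) = asin(-9/59) = -8.7743°
wrap1 = π − 2β = 197.5486°
wrap2 = π + 2β = 162.4514°
tangent length = C·cosβ = 58.3095
L = r1·wrap1 + r2·wrap2 + 2·C·cosβ = 11·3.4479 + 2·2.8353 + 2·58.3095 = 160.2163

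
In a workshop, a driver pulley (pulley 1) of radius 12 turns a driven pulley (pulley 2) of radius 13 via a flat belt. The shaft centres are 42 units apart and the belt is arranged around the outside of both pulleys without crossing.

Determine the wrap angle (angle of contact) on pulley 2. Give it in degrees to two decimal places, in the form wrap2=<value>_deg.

open belt: β = asin((r2−r1)/C) = asin(1/42) = 1.3643°
wrap1 = π − 2β = 177.2714°
wrap2 = π + 2β = 182.7286°

wrap2=182.73_deg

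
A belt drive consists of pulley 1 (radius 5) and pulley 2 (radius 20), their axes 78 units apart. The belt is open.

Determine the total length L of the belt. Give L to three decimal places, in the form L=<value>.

open belt: β = asin((r2−r1)/C) = asin(15/78) = 11.0875°
wrap1 = π − 2β = 157.8250°
wrap2 = π + 2β = 202.1750°
tangent length = C·cosβ = 76.5441
L = r1·wrap1 + r2·wrap2 + 2·C·cosβ = 5·2.7546 + 20·3.5286 + 2·76.5441 = 237.4334

L=237.433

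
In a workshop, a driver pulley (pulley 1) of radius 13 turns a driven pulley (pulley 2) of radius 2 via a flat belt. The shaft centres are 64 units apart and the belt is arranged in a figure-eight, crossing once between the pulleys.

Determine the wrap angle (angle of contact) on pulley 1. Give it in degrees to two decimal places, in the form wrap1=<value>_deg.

wrap1=207.11_deg

crossed belt: β = asin((r1+r2)/C) = asin(15/64) = 13.5548°
wrap1 = wrap2 = π + 2β = 207.1096°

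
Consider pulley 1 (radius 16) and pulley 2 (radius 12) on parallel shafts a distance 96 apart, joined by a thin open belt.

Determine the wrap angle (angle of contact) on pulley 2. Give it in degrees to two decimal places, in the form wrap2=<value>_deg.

open belt: β = asin((r2−r1)/C) = asin(-4/96) = -2.3880°
wrap1 = π − 2β = 184.7760°
wrap2 = π + 2β = 175.2240°

wrap2=175.22_deg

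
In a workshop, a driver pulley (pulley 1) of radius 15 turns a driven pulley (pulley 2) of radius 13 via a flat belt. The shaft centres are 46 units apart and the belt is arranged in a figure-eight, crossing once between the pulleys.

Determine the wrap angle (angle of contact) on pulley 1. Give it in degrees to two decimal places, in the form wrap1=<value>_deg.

crossed belt: β = asin((r1+r2)/C) = asin(28/46) = 37.4952°
wrap1 = wrap2 = π + 2β = 254.9905°

wrap1=254.99_deg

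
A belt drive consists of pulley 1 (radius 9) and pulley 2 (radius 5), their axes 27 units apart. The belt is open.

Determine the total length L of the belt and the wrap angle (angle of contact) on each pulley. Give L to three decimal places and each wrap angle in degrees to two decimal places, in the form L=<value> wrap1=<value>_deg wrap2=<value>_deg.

open belt: β = asin((r2−r1)/C) = asin(-4/27) = -8.5196°
wrap1 = π − 2β = 197.0392°
wrap2 = π + 2β = 162.9608°
tangent length = C·cosβ = 26.7021
L = r1·wrap1 + r2·wrap2 + 2·C·cosβ = 9·3.4390 + 5·2.8442 + 2·26.7021 = 98.5760

L=98.576 wrap1=197.04_deg wrap2=162.96_deg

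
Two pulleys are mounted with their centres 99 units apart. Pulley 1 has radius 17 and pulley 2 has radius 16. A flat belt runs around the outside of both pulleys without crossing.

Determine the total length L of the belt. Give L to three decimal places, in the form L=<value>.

open belt: β = asin((r2−r1)/C) = asin(-1/99) = -0.5788°
wrap1 = π − 2β = 181.1575°
wrap2 = π + 2β = 178.8425°
tangent length = C·cosβ = 98.9949
L = r1·wrap1 + r2·wrap2 + 2·C·cosβ = 17·3.1618 + 16·3.1214 + 2·98.9949 = 301.6827

L=301.683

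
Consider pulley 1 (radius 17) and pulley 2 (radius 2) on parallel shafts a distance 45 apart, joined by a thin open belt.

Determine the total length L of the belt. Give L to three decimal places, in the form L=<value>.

open belt: β = asin((r2−r1)/C) = asin(-15/45) = -19.4712°
wrap1 = π − 2β = 218.9424°
wrap2 = π + 2β = 141.0576°
tangent length = C·cosβ = 42.4264
L = r1·wrap1 + r2·wrap2 + 2·C·cosβ = 17·3.8213 + 2·2.4619 + 2·42.4264 = 154.7382

L=154.738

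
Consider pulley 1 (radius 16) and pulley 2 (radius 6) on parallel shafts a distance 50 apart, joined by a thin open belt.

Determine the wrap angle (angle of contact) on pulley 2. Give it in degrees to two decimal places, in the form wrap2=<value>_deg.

open belt: β = asin((r2−r1)/C) = asin(-10/50) = -11.5370°
wrap1 = π − 2β = 203.0739°
wrap2 = π + 2β = 156.9261°

wrap2=156.93_deg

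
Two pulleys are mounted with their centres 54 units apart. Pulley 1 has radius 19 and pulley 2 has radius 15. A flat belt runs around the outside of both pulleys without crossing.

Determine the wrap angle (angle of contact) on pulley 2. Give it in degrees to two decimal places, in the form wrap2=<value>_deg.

open belt: β = asin((r2−r1)/C) = asin(-4/54) = -4.2480°
wrap1 = π − 2β = 188.4960°
wrap2 = π + 2β = 171.5040°

wrap2=171.50_deg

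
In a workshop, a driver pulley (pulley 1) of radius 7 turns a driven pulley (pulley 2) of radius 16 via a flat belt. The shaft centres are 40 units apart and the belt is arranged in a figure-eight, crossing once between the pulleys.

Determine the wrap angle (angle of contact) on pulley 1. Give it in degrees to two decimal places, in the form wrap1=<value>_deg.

wrap1=250.20_deg

crossed belt: β = asin((r1+r2)/C) = asin(23/40) = 35.0996°
wrap1 = wrap2 = π + 2β = 250.1993°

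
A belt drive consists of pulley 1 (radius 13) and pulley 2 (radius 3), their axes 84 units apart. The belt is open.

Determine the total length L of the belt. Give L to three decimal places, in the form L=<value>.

open belt: β = asin((r2−r1)/C) = asin(-10/84) = -6.8371°
wrap1 = π − 2β = 193.6743°
wrap2 = π + 2β = 166.3257°
tangent length = C·cosβ = 83.4026
L = r1·wrap1 + r2·wrap2 + 2·C·cosβ = 13·3.3803 + 3·2.9029 + 2·83.4026 = 219.4574

L=219.457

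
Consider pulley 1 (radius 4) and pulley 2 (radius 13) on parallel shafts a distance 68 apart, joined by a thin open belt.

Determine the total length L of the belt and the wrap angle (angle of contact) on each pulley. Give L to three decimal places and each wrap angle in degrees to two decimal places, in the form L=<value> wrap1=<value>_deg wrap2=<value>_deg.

L=190.600 wrap1=164.79_deg wrap2=195.21_deg

open belt: β = asin((r2−r1)/C) = asin(9/68) = 7.6056°
wrap1 = π − 2β = 164.7888°
wrap2 = π + 2β = 195.2112°
tangent length = C·cosβ = 67.4018
L = r1·wrap1 + r2·wrap2 + 2·C·cosβ = 4·2.8761 + 13·3.4071 + 2·67.4018 = 190.6000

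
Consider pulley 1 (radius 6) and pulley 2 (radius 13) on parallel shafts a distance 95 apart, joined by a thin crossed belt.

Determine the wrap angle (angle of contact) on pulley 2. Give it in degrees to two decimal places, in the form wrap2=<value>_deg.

crossed belt: β = asin((r1+r2)/C) = asin(19/95) = 11.5370°
wrap1 = wrap2 = π + 2β = 203.0739°

wrap2=203.07_deg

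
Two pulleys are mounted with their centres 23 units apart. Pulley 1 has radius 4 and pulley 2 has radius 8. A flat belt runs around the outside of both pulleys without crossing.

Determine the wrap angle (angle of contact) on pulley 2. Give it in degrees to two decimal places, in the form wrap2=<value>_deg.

wrap2=200.03_deg

open belt: β = asin((r2−r1)/C) = asin(4/23) = 10.0154°
wrap1 = π − 2β = 159.9692°
wrap2 = π + 2β = 200.0308°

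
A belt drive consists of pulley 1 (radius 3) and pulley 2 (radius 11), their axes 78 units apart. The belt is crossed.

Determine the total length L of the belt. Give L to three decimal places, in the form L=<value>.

crossed belt: β = asin((r1+r2)/C) = asin(14/78) = 10.3399°
wrap1 = wrap2 = π + 2β = 200.6798°
tangent length = C·cosβ = 76.7333
L = (r1+r2)·wrap + 2·C·cosβ = 14·3.5025 + 2·76.7333 = 202.5019

L=202.502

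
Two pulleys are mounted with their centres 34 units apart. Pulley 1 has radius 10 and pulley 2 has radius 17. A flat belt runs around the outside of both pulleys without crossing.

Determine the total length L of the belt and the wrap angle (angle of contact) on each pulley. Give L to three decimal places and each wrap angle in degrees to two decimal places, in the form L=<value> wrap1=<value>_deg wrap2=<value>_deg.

L=154.269 wrap1=156.24_deg wrap2=203.76_deg

open belt: β = asin((r2−r1)/C) = asin(7/34) = 11.8812°
wrap1 = π − 2β = 156.2377°
wrap2 = π + 2β = 203.7623°
tangent length = C·cosβ = 33.2716
L = r1·wrap1 + r2·wrap2 + 2·C·cosβ = 10·2.7269 + 17·3.5563 + 2·33.2716 = 154.2693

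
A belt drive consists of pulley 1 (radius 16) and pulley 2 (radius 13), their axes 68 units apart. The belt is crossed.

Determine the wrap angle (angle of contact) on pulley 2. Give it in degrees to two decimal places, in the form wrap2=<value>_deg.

wrap2=230.49_deg

crossed belt: β = asin((r1+r2)/C) = asin(29/68) = 25.2438°
wrap1 = wrap2 = π + 2β = 230.4876°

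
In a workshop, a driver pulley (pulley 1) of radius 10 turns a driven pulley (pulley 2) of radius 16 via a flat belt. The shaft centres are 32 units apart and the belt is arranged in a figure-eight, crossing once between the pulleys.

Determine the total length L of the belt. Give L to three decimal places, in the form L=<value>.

L=168.309

crossed belt: β = asin((r1+r2)/C) = asin(26/32) = 54.3409°
wrap1 = wrap2 = π + 2β = 288.6818°
tangent length = C·cosβ = 18.6548
L = (r1+r2)·wrap + 2·C·cosβ = 26·5.0384 + 2·18.6548 = 168.3092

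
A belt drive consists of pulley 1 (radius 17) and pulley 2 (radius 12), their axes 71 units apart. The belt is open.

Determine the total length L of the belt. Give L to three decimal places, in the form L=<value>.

L=233.458

open belt: β = asin((r2−r1)/C) = asin(-5/71) = -4.0383°
wrap1 = π − 2β = 188.0765°
wrap2 = π + 2β = 171.9235°
tangent length = C·cosβ = 70.8237
L = r1·wrap1 + r2·wrap2 + 2·C·cosβ = 17·3.2826 + 12·3.0006 + 2·70.8237 = 233.4584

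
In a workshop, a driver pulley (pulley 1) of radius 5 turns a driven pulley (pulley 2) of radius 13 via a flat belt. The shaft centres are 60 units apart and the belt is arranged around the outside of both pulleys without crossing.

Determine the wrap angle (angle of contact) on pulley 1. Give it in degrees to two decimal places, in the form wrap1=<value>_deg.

open belt: β = asin((r2−r1)/C) = asin(8/60) = 7.6623°
wrap1 = π − 2β = 164.6755°
wrap2 = π + 2β = 195.3245°

wrap1=164.68_deg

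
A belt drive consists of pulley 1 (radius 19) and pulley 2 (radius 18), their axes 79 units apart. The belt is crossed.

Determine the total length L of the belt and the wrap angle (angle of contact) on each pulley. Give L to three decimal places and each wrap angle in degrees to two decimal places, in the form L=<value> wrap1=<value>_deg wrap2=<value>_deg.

L=291.908 wrap1=235.86_deg wrap2=235.86_deg

crossed belt: β = asin((r1+r2)/C) = asin(37/79) = 27.9275°
wrap1 = wrap2 = π + 2β = 235.8551°
tangent length = C·cosβ = 69.7997
L = (r1+r2)·wrap + 2·C·cosβ = 37·4.1164 + 2·69.7997 = 291.9080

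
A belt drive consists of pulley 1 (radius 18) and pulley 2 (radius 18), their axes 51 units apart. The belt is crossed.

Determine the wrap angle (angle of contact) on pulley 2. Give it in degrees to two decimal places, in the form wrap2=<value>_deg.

wrap2=269.80_deg

crossed belt: β = asin((r1+r2)/C) = asin(36/51) = 44.9009°
wrap1 = wrap2 = π + 2β = 269.8017°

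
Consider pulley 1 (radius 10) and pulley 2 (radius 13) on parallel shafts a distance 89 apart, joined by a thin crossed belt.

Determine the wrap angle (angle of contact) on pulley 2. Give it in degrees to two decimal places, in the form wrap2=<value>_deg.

wrap2=209.95_deg

crossed belt: β = asin((r1+r2)/C) = asin(23/89) = 14.9767°
wrap1 = wrap2 = π + 2β = 209.9535°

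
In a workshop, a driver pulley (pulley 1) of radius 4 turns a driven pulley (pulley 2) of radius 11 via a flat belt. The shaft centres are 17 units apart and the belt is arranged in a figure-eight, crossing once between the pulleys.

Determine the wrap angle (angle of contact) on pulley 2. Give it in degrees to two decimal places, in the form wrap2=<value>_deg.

crossed belt: β = asin((r1+r2)/C) = asin(15/17) = 61.9275°
wrap1 = wrap2 = π + 2β = 303.8550°

wrap2=303.86_deg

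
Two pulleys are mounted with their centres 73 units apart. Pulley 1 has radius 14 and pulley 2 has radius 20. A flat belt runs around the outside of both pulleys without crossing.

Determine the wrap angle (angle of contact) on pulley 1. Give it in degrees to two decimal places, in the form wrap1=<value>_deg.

open belt: β = asin((r2−r1)/C) = asin(6/73) = 4.7146°
wrap1 = π − 2β = 170.5709°
wrap2 = π + 2β = 189.4291°

wrap1=170.57_deg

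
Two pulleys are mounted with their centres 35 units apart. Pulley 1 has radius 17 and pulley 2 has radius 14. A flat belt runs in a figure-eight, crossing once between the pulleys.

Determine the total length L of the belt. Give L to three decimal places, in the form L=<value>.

crossed belt: β = asin((r1+r2)/C) = asin(31/35) = 62.3396°
wrap1 = wrap2 = π + 2β = 304.6791°
tangent length = C·cosβ = 16.2481
L = (r1+r2)·wrap + 2·C·cosβ = 31·5.3177 + 2·16.2481 = 197.3434

L=197.343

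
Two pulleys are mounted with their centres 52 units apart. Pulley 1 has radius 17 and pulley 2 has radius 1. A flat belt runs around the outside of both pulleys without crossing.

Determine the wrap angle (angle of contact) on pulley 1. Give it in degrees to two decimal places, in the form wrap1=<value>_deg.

wrap1=215.84_deg

open belt: β = asin((r2−r1)/C) = asin(-16/52) = -17.9202°
wrap1 = π − 2β = 215.8404°
wrap2 = π + 2β = 144.1596°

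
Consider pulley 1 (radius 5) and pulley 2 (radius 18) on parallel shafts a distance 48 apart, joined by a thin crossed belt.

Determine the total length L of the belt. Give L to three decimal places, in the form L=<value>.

crossed belt: β = asin((r1+r2)/C) = asin(23/48) = 28.6310°
wrap1 = wrap2 = π + 2β = 237.2620°
tangent length = C·cosβ = 42.1307
L = (r1+r2)·wrap + 2·C·cosβ = 23·4.1410 + 2·42.1307 = 179.5046

L=179.505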